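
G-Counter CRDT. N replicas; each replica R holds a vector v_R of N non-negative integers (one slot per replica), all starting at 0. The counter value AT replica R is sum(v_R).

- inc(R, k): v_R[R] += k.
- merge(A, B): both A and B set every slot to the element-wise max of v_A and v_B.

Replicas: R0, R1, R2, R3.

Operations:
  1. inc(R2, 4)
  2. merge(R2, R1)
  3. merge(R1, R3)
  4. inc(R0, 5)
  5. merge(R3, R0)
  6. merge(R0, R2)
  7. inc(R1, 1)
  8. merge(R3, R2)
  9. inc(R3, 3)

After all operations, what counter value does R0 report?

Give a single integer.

Op 1: inc R2 by 4 -> R2=(0,0,4,0) value=4
Op 2: merge R2<->R1 -> R2=(0,0,4,0) R1=(0,0,4,0)
Op 3: merge R1<->R3 -> R1=(0,0,4,0) R3=(0,0,4,0)
Op 4: inc R0 by 5 -> R0=(5,0,0,0) value=5
Op 5: merge R3<->R0 -> R3=(5,0,4,0) R0=(5,0,4,0)
Op 6: merge R0<->R2 -> R0=(5,0,4,0) R2=(5,0,4,0)
Op 7: inc R1 by 1 -> R1=(0,1,4,0) value=5
Op 8: merge R3<->R2 -> R3=(5,0,4,0) R2=(5,0,4,0)
Op 9: inc R3 by 3 -> R3=(5,0,4,3) value=12

Answer: 9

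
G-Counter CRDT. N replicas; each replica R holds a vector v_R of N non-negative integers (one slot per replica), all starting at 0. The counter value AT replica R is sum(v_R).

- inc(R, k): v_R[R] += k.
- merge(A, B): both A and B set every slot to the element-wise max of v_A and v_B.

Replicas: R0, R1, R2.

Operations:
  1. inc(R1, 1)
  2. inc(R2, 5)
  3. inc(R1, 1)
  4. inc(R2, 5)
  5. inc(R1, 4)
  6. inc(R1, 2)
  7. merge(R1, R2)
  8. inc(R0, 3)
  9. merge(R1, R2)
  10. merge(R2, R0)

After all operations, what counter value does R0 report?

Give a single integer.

Op 1: inc R1 by 1 -> R1=(0,1,0) value=1
Op 2: inc R2 by 5 -> R2=(0,0,5) value=5
Op 3: inc R1 by 1 -> R1=(0,2,0) value=2
Op 4: inc R2 by 5 -> R2=(0,0,10) value=10
Op 5: inc R1 by 4 -> R1=(0,6,0) value=6
Op 6: inc R1 by 2 -> R1=(0,8,0) value=8
Op 7: merge R1<->R2 -> R1=(0,8,10) R2=(0,8,10)
Op 8: inc R0 by 3 -> R0=(3,0,0) value=3
Op 9: merge R1<->R2 -> R1=(0,8,10) R2=(0,8,10)
Op 10: merge R2<->R0 -> R2=(3,8,10) R0=(3,8,10)

Answer: 21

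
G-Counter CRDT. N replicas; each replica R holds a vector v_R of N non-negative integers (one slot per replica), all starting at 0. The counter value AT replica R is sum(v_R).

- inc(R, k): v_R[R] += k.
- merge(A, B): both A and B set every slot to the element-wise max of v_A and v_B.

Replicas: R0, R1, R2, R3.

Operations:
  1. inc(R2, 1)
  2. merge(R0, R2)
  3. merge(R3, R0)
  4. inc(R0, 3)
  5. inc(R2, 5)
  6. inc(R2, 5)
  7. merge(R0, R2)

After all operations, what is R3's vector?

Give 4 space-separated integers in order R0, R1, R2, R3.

Answer: 0 0 1 0

Derivation:
Op 1: inc R2 by 1 -> R2=(0,0,1,0) value=1
Op 2: merge R0<->R2 -> R0=(0,0,1,0) R2=(0,0,1,0)
Op 3: merge R3<->R0 -> R3=(0,0,1,0) R0=(0,0,1,0)
Op 4: inc R0 by 3 -> R0=(3,0,1,0) value=4
Op 5: inc R2 by 5 -> R2=(0,0,6,0) value=6
Op 6: inc R2 by 5 -> R2=(0,0,11,0) value=11
Op 7: merge R0<->R2 -> R0=(3,0,11,0) R2=(3,0,11,0)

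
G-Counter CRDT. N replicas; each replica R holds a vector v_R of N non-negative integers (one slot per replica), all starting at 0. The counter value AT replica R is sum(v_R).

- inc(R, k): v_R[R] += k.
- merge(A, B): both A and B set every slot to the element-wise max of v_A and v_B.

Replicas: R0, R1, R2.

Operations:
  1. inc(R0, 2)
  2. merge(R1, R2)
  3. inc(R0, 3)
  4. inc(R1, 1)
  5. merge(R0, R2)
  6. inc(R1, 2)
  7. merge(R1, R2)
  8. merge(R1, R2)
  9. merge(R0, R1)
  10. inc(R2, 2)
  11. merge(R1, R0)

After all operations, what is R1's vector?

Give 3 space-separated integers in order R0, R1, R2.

Op 1: inc R0 by 2 -> R0=(2,0,0) value=2
Op 2: merge R1<->R2 -> R1=(0,0,0) R2=(0,0,0)
Op 3: inc R0 by 3 -> R0=(5,0,0) value=5
Op 4: inc R1 by 1 -> R1=(0,1,0) value=1
Op 5: merge R0<->R2 -> R0=(5,0,0) R2=(5,0,0)
Op 6: inc R1 by 2 -> R1=(0,3,0) value=3
Op 7: merge R1<->R2 -> R1=(5,3,0) R2=(5,3,0)
Op 8: merge R1<->R2 -> R1=(5,3,0) R2=(5,3,0)
Op 9: merge R0<->R1 -> R0=(5,3,0) R1=(5,3,0)
Op 10: inc R2 by 2 -> R2=(5,3,2) value=10
Op 11: merge R1<->R0 -> R1=(5,3,0) R0=(5,3,0)

Answer: 5 3 0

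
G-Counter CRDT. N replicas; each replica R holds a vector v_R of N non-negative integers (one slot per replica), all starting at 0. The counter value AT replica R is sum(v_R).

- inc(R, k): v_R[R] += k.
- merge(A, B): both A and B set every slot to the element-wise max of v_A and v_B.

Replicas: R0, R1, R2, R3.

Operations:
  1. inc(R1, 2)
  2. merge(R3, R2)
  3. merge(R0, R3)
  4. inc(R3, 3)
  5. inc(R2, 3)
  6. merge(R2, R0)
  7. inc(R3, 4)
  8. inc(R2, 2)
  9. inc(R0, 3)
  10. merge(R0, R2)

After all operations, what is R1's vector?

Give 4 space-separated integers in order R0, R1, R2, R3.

Answer: 0 2 0 0

Derivation:
Op 1: inc R1 by 2 -> R1=(0,2,0,0) value=2
Op 2: merge R3<->R2 -> R3=(0,0,0,0) R2=(0,0,0,0)
Op 3: merge R0<->R3 -> R0=(0,0,0,0) R3=(0,0,0,0)
Op 4: inc R3 by 3 -> R3=(0,0,0,3) value=3
Op 5: inc R2 by 3 -> R2=(0,0,3,0) value=3
Op 6: merge R2<->R0 -> R2=(0,0,3,0) R0=(0,0,3,0)
Op 7: inc R3 by 4 -> R3=(0,0,0,7) value=7
Op 8: inc R2 by 2 -> R2=(0,0,5,0) value=5
Op 9: inc R0 by 3 -> R0=(3,0,3,0) value=6
Op 10: merge R0<->R2 -> R0=(3,0,5,0) R2=(3,0,5,0)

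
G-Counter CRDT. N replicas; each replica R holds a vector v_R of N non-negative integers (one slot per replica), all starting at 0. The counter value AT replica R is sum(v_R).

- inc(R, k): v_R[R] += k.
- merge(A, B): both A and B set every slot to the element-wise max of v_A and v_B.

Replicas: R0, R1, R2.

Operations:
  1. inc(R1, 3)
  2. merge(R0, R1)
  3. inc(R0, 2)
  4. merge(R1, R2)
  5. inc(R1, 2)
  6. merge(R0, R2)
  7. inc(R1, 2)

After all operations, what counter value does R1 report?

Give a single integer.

Answer: 7

Derivation:
Op 1: inc R1 by 3 -> R1=(0,3,0) value=3
Op 2: merge R0<->R1 -> R0=(0,3,0) R1=(0,3,0)
Op 3: inc R0 by 2 -> R0=(2,3,0) value=5
Op 4: merge R1<->R2 -> R1=(0,3,0) R2=(0,3,0)
Op 5: inc R1 by 2 -> R1=(0,5,0) value=5
Op 6: merge R0<->R2 -> R0=(2,3,0) R2=(2,3,0)
Op 7: inc R1 by 2 -> R1=(0,7,0) value=7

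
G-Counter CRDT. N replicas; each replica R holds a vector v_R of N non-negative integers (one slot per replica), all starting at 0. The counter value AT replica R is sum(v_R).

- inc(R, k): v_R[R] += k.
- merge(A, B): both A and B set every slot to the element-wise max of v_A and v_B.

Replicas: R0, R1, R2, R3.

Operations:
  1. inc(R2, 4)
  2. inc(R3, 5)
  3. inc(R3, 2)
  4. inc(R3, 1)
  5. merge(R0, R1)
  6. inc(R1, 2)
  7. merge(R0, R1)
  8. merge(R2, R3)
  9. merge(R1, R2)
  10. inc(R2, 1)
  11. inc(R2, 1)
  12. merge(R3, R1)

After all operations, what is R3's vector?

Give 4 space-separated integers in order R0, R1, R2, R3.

Answer: 0 2 4 8

Derivation:
Op 1: inc R2 by 4 -> R2=(0,0,4,0) value=4
Op 2: inc R3 by 5 -> R3=(0,0,0,5) value=5
Op 3: inc R3 by 2 -> R3=(0,0,0,7) value=7
Op 4: inc R3 by 1 -> R3=(0,0,0,8) value=8
Op 5: merge R0<->R1 -> R0=(0,0,0,0) R1=(0,0,0,0)
Op 6: inc R1 by 2 -> R1=(0,2,0,0) value=2
Op 7: merge R0<->R1 -> R0=(0,2,0,0) R1=(0,2,0,0)
Op 8: merge R2<->R3 -> R2=(0,0,4,8) R3=(0,0,4,8)
Op 9: merge R1<->R2 -> R1=(0,2,4,8) R2=(0,2,4,8)
Op 10: inc R2 by 1 -> R2=(0,2,5,8) value=15
Op 11: inc R2 by 1 -> R2=(0,2,6,8) value=16
Op 12: merge R3<->R1 -> R3=(0,2,4,8) R1=(0,2,4,8)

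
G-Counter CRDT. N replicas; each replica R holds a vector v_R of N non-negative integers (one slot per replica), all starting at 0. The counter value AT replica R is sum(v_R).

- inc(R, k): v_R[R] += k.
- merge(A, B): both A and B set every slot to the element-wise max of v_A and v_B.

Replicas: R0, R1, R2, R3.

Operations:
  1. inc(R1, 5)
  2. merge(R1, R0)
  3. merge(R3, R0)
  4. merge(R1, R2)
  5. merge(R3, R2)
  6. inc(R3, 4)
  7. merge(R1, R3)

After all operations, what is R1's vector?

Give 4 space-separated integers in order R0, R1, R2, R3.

Answer: 0 5 0 4

Derivation:
Op 1: inc R1 by 5 -> R1=(0,5,0,0) value=5
Op 2: merge R1<->R0 -> R1=(0,5,0,0) R0=(0,5,0,0)
Op 3: merge R3<->R0 -> R3=(0,5,0,0) R0=(0,5,0,0)
Op 4: merge R1<->R2 -> R1=(0,5,0,0) R2=(0,5,0,0)
Op 5: merge R3<->R2 -> R3=(0,5,0,0) R2=(0,5,0,0)
Op 6: inc R3 by 4 -> R3=(0,5,0,4) value=9
Op 7: merge R1<->R3 -> R1=(0,5,0,4) R3=(0,5,0,4)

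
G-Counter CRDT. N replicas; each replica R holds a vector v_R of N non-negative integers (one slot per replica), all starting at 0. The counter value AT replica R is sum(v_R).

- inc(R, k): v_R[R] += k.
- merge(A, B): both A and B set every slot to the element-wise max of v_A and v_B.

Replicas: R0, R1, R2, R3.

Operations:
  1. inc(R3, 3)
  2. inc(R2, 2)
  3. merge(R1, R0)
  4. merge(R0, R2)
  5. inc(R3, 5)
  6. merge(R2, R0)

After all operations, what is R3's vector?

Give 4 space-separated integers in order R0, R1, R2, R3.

Answer: 0 0 0 8

Derivation:
Op 1: inc R3 by 3 -> R3=(0,0,0,3) value=3
Op 2: inc R2 by 2 -> R2=(0,0,2,0) value=2
Op 3: merge R1<->R0 -> R1=(0,0,0,0) R0=(0,0,0,0)
Op 4: merge R0<->R2 -> R0=(0,0,2,0) R2=(0,0,2,0)
Op 5: inc R3 by 5 -> R3=(0,0,0,8) value=8
Op 6: merge R2<->R0 -> R2=(0,0,2,0) R0=(0,0,2,0)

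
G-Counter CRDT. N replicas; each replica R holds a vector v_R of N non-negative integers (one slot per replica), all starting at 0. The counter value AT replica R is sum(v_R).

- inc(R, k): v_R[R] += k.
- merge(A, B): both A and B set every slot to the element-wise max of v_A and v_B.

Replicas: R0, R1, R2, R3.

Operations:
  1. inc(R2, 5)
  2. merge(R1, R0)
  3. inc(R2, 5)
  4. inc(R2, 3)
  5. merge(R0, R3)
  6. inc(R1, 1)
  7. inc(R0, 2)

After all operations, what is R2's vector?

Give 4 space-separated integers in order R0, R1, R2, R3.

Op 1: inc R2 by 5 -> R2=(0,0,5,0) value=5
Op 2: merge R1<->R0 -> R1=(0,0,0,0) R0=(0,0,0,0)
Op 3: inc R2 by 5 -> R2=(0,0,10,0) value=10
Op 4: inc R2 by 3 -> R2=(0,0,13,0) value=13
Op 5: merge R0<->R3 -> R0=(0,0,0,0) R3=(0,0,0,0)
Op 6: inc R1 by 1 -> R1=(0,1,0,0) value=1
Op 7: inc R0 by 2 -> R0=(2,0,0,0) value=2

Answer: 0 0 13 0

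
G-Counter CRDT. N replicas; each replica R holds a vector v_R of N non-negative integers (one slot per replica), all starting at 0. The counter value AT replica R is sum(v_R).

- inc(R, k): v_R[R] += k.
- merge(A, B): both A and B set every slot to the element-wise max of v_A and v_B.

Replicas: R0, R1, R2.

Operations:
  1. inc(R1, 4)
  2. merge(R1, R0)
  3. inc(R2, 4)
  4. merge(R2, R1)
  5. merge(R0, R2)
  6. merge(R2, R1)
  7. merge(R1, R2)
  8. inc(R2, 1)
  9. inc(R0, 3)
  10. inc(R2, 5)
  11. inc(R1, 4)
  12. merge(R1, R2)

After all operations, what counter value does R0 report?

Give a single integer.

Op 1: inc R1 by 4 -> R1=(0,4,0) value=4
Op 2: merge R1<->R0 -> R1=(0,4,0) R0=(0,4,0)
Op 3: inc R2 by 4 -> R2=(0,0,4) value=4
Op 4: merge R2<->R1 -> R2=(0,4,4) R1=(0,4,4)
Op 5: merge R0<->R2 -> R0=(0,4,4) R2=(0,4,4)
Op 6: merge R2<->R1 -> R2=(0,4,4) R1=(0,4,4)
Op 7: merge R1<->R2 -> R1=(0,4,4) R2=(0,4,4)
Op 8: inc R2 by 1 -> R2=(0,4,5) value=9
Op 9: inc R0 by 3 -> R0=(3,4,4) value=11
Op 10: inc R2 by 5 -> R2=(0,4,10) value=14
Op 11: inc R1 by 4 -> R1=(0,8,4) value=12
Op 12: merge R1<->R2 -> R1=(0,8,10) R2=(0,8,10)

Answer: 11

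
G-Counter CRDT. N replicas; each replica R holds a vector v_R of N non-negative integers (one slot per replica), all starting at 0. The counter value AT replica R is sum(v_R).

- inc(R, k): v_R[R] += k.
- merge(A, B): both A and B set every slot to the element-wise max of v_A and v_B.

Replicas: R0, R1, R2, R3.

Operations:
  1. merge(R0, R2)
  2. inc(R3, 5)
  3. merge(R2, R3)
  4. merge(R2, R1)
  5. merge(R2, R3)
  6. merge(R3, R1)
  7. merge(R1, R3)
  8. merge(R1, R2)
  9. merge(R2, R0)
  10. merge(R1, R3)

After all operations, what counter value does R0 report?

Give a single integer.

Answer: 5

Derivation:
Op 1: merge R0<->R2 -> R0=(0,0,0,0) R2=(0,0,0,0)
Op 2: inc R3 by 5 -> R3=(0,0,0,5) value=5
Op 3: merge R2<->R3 -> R2=(0,0,0,5) R3=(0,0,0,5)
Op 4: merge R2<->R1 -> R2=(0,0,0,5) R1=(0,0,0,5)
Op 5: merge R2<->R3 -> R2=(0,0,0,5) R3=(0,0,0,5)
Op 6: merge R3<->R1 -> R3=(0,0,0,5) R1=(0,0,0,5)
Op 7: merge R1<->R3 -> R1=(0,0,0,5) R3=(0,0,0,5)
Op 8: merge R1<->R2 -> R1=(0,0,0,5) R2=(0,0,0,5)
Op 9: merge R2<->R0 -> R2=(0,0,0,5) R0=(0,0,0,5)
Op 10: merge R1<->R3 -> R1=(0,0,0,5) R3=(0,0,0,5)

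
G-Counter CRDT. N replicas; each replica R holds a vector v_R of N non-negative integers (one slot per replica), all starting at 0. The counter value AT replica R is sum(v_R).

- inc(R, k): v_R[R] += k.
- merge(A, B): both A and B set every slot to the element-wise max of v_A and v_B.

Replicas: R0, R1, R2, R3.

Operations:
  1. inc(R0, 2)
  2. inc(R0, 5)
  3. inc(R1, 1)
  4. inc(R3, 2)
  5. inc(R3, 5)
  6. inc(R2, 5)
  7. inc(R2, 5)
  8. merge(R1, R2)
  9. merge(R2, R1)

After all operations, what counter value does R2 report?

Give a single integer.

Op 1: inc R0 by 2 -> R0=(2,0,0,0) value=2
Op 2: inc R0 by 5 -> R0=(7,0,0,0) value=7
Op 3: inc R1 by 1 -> R1=(0,1,0,0) value=1
Op 4: inc R3 by 2 -> R3=(0,0,0,2) value=2
Op 5: inc R3 by 5 -> R3=(0,0,0,7) value=7
Op 6: inc R2 by 5 -> R2=(0,0,5,0) value=5
Op 7: inc R2 by 5 -> R2=(0,0,10,0) value=10
Op 8: merge R1<->R2 -> R1=(0,1,10,0) R2=(0,1,10,0)
Op 9: merge R2<->R1 -> R2=(0,1,10,0) R1=(0,1,10,0)

Answer: 11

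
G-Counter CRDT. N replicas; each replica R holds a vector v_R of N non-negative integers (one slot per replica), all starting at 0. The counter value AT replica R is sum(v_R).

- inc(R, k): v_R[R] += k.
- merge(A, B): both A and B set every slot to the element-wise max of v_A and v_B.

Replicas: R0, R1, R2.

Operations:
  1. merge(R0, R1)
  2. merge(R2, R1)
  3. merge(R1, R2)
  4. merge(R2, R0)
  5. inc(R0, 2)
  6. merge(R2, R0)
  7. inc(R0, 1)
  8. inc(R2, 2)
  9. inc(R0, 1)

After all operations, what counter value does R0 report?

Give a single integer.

Op 1: merge R0<->R1 -> R0=(0,0,0) R1=(0,0,0)
Op 2: merge R2<->R1 -> R2=(0,0,0) R1=(0,0,0)
Op 3: merge R1<->R2 -> R1=(0,0,0) R2=(0,0,0)
Op 4: merge R2<->R0 -> R2=(0,0,0) R0=(0,0,0)
Op 5: inc R0 by 2 -> R0=(2,0,0) value=2
Op 6: merge R2<->R0 -> R2=(2,0,0) R0=(2,0,0)
Op 7: inc R0 by 1 -> R0=(3,0,0) value=3
Op 8: inc R2 by 2 -> R2=(2,0,2) value=4
Op 9: inc R0 by 1 -> R0=(4,0,0) value=4

Answer: 4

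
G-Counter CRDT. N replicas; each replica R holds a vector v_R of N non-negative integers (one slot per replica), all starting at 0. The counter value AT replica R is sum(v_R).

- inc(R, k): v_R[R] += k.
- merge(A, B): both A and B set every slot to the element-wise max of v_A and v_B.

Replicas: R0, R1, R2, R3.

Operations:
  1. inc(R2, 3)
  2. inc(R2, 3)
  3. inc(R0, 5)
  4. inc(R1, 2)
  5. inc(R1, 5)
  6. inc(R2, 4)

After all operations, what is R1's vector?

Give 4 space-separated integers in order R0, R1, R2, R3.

Op 1: inc R2 by 3 -> R2=(0,0,3,0) value=3
Op 2: inc R2 by 3 -> R2=(0,0,6,0) value=6
Op 3: inc R0 by 5 -> R0=(5,0,0,0) value=5
Op 4: inc R1 by 2 -> R1=(0,2,0,0) value=2
Op 5: inc R1 by 5 -> R1=(0,7,0,0) value=7
Op 6: inc R2 by 4 -> R2=(0,0,10,0) value=10

Answer: 0 7 0 0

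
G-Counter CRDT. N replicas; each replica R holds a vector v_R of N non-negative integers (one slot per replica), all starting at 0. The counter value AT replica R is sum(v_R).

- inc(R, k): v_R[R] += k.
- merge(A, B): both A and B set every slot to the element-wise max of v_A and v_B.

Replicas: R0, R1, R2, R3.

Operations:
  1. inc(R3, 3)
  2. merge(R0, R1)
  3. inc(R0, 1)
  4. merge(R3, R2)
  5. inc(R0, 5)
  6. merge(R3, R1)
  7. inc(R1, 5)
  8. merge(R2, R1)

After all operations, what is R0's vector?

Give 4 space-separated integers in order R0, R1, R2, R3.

Answer: 6 0 0 0

Derivation:
Op 1: inc R3 by 3 -> R3=(0,0,0,3) value=3
Op 2: merge R0<->R1 -> R0=(0,0,0,0) R1=(0,0,0,0)
Op 3: inc R0 by 1 -> R0=(1,0,0,0) value=1
Op 4: merge R3<->R2 -> R3=(0,0,0,3) R2=(0,0,0,3)
Op 5: inc R0 by 5 -> R0=(6,0,0,0) value=6
Op 6: merge R3<->R1 -> R3=(0,0,0,3) R1=(0,0,0,3)
Op 7: inc R1 by 5 -> R1=(0,5,0,3) value=8
Op 8: merge R2<->R1 -> R2=(0,5,0,3) R1=(0,5,0,3)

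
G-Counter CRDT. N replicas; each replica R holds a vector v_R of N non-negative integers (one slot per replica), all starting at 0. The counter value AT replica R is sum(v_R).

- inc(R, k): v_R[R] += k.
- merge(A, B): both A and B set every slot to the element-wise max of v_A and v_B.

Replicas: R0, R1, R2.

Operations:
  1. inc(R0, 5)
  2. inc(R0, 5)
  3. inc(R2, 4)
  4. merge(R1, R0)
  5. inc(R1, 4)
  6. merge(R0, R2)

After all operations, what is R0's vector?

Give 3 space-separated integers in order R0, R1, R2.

Op 1: inc R0 by 5 -> R0=(5,0,0) value=5
Op 2: inc R0 by 5 -> R0=(10,0,0) value=10
Op 3: inc R2 by 4 -> R2=(0,0,4) value=4
Op 4: merge R1<->R0 -> R1=(10,0,0) R0=(10,0,0)
Op 5: inc R1 by 4 -> R1=(10,4,0) value=14
Op 6: merge R0<->R2 -> R0=(10,0,4) R2=(10,0,4)

Answer: 10 0 4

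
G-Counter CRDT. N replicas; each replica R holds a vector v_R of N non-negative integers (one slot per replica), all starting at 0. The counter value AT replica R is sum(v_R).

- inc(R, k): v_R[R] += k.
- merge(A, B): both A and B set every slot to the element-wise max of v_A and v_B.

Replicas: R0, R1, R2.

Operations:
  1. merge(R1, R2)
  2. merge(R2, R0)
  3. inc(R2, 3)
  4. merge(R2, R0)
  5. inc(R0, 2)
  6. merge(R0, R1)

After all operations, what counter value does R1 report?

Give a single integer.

Answer: 5

Derivation:
Op 1: merge R1<->R2 -> R1=(0,0,0) R2=(0,0,0)
Op 2: merge R2<->R0 -> R2=(0,0,0) R0=(0,0,0)
Op 3: inc R2 by 3 -> R2=(0,0,3) value=3
Op 4: merge R2<->R0 -> R2=(0,0,3) R0=(0,0,3)
Op 5: inc R0 by 2 -> R0=(2,0,3) value=5
Op 6: merge R0<->R1 -> R0=(2,0,3) R1=(2,0,3)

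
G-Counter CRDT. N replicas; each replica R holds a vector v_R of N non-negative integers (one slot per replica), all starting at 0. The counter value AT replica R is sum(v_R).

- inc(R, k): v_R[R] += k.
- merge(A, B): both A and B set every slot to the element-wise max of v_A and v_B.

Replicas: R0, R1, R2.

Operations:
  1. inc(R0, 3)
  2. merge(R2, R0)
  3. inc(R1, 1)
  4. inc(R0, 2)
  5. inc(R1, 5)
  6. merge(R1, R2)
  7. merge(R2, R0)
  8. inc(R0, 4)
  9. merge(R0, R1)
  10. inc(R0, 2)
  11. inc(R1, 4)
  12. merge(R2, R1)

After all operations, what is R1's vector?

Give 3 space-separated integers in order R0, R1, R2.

Op 1: inc R0 by 3 -> R0=(3,0,0) value=3
Op 2: merge R2<->R0 -> R2=(3,0,0) R0=(3,0,0)
Op 3: inc R1 by 1 -> R1=(0,1,0) value=1
Op 4: inc R0 by 2 -> R0=(5,0,0) value=5
Op 5: inc R1 by 5 -> R1=(0,6,0) value=6
Op 6: merge R1<->R2 -> R1=(3,6,0) R2=(3,6,0)
Op 7: merge R2<->R0 -> R2=(5,6,0) R0=(5,6,0)
Op 8: inc R0 by 4 -> R0=(9,6,0) value=15
Op 9: merge R0<->R1 -> R0=(9,6,0) R1=(9,6,0)
Op 10: inc R0 by 2 -> R0=(11,6,0) value=17
Op 11: inc R1 by 4 -> R1=(9,10,0) value=19
Op 12: merge R2<->R1 -> R2=(9,10,0) R1=(9,10,0)

Answer: 9 10 0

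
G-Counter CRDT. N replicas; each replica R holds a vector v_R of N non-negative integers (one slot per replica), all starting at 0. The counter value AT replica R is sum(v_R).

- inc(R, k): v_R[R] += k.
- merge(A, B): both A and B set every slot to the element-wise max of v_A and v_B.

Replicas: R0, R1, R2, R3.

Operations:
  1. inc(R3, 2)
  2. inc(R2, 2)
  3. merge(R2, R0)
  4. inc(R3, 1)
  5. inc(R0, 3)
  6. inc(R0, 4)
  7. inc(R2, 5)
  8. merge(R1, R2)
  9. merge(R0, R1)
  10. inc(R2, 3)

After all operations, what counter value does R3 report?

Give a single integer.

Op 1: inc R3 by 2 -> R3=(0,0,0,2) value=2
Op 2: inc R2 by 2 -> R2=(0,0,2,0) value=2
Op 3: merge R2<->R0 -> R2=(0,0,2,0) R0=(0,0,2,0)
Op 4: inc R3 by 1 -> R3=(0,0,0,3) value=3
Op 5: inc R0 by 3 -> R0=(3,0,2,0) value=5
Op 6: inc R0 by 4 -> R0=(7,0,2,0) value=9
Op 7: inc R2 by 5 -> R2=(0,0,7,0) value=7
Op 8: merge R1<->R2 -> R1=(0,0,7,0) R2=(0,0,7,0)
Op 9: merge R0<->R1 -> R0=(7,0,7,0) R1=(7,0,7,0)
Op 10: inc R2 by 3 -> R2=(0,0,10,0) value=10

Answer: 3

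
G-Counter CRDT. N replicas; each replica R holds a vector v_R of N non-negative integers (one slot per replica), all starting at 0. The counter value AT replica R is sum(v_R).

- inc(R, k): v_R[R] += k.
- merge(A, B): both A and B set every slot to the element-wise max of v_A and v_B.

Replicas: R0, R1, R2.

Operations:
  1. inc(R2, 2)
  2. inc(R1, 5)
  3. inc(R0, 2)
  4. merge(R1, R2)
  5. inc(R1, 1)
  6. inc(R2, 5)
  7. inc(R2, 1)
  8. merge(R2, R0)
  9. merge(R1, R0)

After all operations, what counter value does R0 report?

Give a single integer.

Op 1: inc R2 by 2 -> R2=(0,0,2) value=2
Op 2: inc R1 by 5 -> R1=(0,5,0) value=5
Op 3: inc R0 by 2 -> R0=(2,0,0) value=2
Op 4: merge R1<->R2 -> R1=(0,5,2) R2=(0,5,2)
Op 5: inc R1 by 1 -> R1=(0,6,2) value=8
Op 6: inc R2 by 5 -> R2=(0,5,7) value=12
Op 7: inc R2 by 1 -> R2=(0,5,8) value=13
Op 8: merge R2<->R0 -> R2=(2,5,8) R0=(2,5,8)
Op 9: merge R1<->R0 -> R1=(2,6,8) R0=(2,6,8)

Answer: 16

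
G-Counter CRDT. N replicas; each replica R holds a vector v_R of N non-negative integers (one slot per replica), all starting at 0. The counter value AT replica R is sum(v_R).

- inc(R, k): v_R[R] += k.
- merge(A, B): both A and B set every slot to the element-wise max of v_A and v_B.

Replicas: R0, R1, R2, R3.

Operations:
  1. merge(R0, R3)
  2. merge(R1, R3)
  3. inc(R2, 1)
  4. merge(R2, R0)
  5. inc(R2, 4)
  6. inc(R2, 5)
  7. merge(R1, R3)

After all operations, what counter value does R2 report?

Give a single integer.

Answer: 10

Derivation:
Op 1: merge R0<->R3 -> R0=(0,0,0,0) R3=(0,0,0,0)
Op 2: merge R1<->R3 -> R1=(0,0,0,0) R3=(0,0,0,0)
Op 3: inc R2 by 1 -> R2=(0,0,1,0) value=1
Op 4: merge R2<->R0 -> R2=(0,0,1,0) R0=(0,0,1,0)
Op 5: inc R2 by 4 -> R2=(0,0,5,0) value=5
Op 6: inc R2 by 5 -> R2=(0,0,10,0) value=10
Op 7: merge R1<->R3 -> R1=(0,0,0,0) R3=(0,0,0,0)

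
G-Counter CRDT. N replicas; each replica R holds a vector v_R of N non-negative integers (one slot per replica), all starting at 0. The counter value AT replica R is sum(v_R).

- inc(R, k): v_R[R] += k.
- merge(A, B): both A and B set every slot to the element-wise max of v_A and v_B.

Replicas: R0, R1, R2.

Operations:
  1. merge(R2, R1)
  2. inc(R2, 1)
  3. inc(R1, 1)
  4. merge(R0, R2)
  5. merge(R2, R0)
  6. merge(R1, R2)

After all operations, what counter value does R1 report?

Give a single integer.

Op 1: merge R2<->R1 -> R2=(0,0,0) R1=(0,0,0)
Op 2: inc R2 by 1 -> R2=(0,0,1) value=1
Op 3: inc R1 by 1 -> R1=(0,1,0) value=1
Op 4: merge R0<->R2 -> R0=(0,0,1) R2=(0,0,1)
Op 5: merge R2<->R0 -> R2=(0,0,1) R0=(0,0,1)
Op 6: merge R1<->R2 -> R1=(0,1,1) R2=(0,1,1)

Answer: 2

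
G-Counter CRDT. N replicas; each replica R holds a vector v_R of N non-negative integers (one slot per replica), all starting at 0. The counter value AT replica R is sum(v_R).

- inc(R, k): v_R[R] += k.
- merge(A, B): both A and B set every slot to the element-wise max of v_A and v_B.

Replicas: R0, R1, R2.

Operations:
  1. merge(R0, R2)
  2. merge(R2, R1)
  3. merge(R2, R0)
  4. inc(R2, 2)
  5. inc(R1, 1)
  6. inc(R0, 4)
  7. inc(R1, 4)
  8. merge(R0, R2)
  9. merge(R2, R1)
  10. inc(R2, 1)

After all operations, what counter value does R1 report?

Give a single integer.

Answer: 11

Derivation:
Op 1: merge R0<->R2 -> R0=(0,0,0) R2=(0,0,0)
Op 2: merge R2<->R1 -> R2=(0,0,0) R1=(0,0,0)
Op 3: merge R2<->R0 -> R2=(0,0,0) R0=(0,0,0)
Op 4: inc R2 by 2 -> R2=(0,0,2) value=2
Op 5: inc R1 by 1 -> R1=(0,1,0) value=1
Op 6: inc R0 by 4 -> R0=(4,0,0) value=4
Op 7: inc R1 by 4 -> R1=(0,5,0) value=5
Op 8: merge R0<->R2 -> R0=(4,0,2) R2=(4,0,2)
Op 9: merge R2<->R1 -> R2=(4,5,2) R1=(4,5,2)
Op 10: inc R2 by 1 -> R2=(4,5,3) value=12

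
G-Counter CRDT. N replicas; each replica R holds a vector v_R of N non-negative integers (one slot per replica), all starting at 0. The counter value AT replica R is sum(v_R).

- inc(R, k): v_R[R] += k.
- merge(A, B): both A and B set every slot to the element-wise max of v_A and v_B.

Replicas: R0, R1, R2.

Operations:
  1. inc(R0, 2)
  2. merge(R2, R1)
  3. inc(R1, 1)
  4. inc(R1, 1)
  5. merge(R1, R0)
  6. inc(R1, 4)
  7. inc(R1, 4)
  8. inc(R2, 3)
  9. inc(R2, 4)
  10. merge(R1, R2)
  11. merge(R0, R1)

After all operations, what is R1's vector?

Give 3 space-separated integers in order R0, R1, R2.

Answer: 2 10 7

Derivation:
Op 1: inc R0 by 2 -> R0=(2,0,0) value=2
Op 2: merge R2<->R1 -> R2=(0,0,0) R1=(0,0,0)
Op 3: inc R1 by 1 -> R1=(0,1,0) value=1
Op 4: inc R1 by 1 -> R1=(0,2,0) value=2
Op 5: merge R1<->R0 -> R1=(2,2,0) R0=(2,2,0)
Op 6: inc R1 by 4 -> R1=(2,6,0) value=8
Op 7: inc R1 by 4 -> R1=(2,10,0) value=12
Op 8: inc R2 by 3 -> R2=(0,0,3) value=3
Op 9: inc R2 by 4 -> R2=(0,0,7) value=7
Op 10: merge R1<->R2 -> R1=(2,10,7) R2=(2,10,7)
Op 11: merge R0<->R1 -> R0=(2,10,7) R1=(2,10,7)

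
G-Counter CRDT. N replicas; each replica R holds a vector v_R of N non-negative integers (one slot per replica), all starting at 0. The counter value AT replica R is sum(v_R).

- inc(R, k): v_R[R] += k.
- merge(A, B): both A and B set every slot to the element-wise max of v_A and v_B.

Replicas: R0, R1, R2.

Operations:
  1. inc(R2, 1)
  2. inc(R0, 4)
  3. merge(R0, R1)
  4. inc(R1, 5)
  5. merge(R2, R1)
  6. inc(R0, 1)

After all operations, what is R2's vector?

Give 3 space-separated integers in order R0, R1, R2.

Op 1: inc R2 by 1 -> R2=(0,0,1) value=1
Op 2: inc R0 by 4 -> R0=(4,0,0) value=4
Op 3: merge R0<->R1 -> R0=(4,0,0) R1=(4,0,0)
Op 4: inc R1 by 5 -> R1=(4,5,0) value=9
Op 5: merge R2<->R1 -> R2=(4,5,1) R1=(4,5,1)
Op 6: inc R0 by 1 -> R0=(5,0,0) value=5

Answer: 4 5 1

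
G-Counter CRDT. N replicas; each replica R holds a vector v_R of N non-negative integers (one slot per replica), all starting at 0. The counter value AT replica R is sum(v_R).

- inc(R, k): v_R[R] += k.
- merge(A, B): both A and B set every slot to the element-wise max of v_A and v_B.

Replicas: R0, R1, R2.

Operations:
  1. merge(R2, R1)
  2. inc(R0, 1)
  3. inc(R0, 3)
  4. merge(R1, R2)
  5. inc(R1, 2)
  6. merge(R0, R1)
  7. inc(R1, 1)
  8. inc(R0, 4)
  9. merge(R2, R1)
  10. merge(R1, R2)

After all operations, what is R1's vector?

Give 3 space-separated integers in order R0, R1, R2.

Op 1: merge R2<->R1 -> R2=(0,0,0) R1=(0,0,0)
Op 2: inc R0 by 1 -> R0=(1,0,0) value=1
Op 3: inc R0 by 3 -> R0=(4,0,0) value=4
Op 4: merge R1<->R2 -> R1=(0,0,0) R2=(0,0,0)
Op 5: inc R1 by 2 -> R1=(0,2,0) value=2
Op 6: merge R0<->R1 -> R0=(4,2,0) R1=(4,2,0)
Op 7: inc R1 by 1 -> R1=(4,3,0) value=7
Op 8: inc R0 by 4 -> R0=(8,2,0) value=10
Op 9: merge R2<->R1 -> R2=(4,3,0) R1=(4,3,0)
Op 10: merge R1<->R2 -> R1=(4,3,0) R2=(4,3,0)

Answer: 4 3 0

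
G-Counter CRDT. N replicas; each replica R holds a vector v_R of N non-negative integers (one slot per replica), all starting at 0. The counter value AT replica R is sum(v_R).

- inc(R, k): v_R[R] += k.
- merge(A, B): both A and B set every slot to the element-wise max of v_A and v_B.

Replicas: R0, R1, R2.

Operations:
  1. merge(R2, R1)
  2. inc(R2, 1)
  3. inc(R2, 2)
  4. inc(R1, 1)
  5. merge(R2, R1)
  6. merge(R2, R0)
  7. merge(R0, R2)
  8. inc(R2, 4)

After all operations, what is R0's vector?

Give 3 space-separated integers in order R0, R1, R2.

Answer: 0 1 3

Derivation:
Op 1: merge R2<->R1 -> R2=(0,0,0) R1=(0,0,0)
Op 2: inc R2 by 1 -> R2=(0,0,1) value=1
Op 3: inc R2 by 2 -> R2=(0,0,3) value=3
Op 4: inc R1 by 1 -> R1=(0,1,0) value=1
Op 5: merge R2<->R1 -> R2=(0,1,3) R1=(0,1,3)
Op 6: merge R2<->R0 -> R2=(0,1,3) R0=(0,1,3)
Op 7: merge R0<->R2 -> R0=(0,1,3) R2=(0,1,3)
Op 8: inc R2 by 4 -> R2=(0,1,7) value=8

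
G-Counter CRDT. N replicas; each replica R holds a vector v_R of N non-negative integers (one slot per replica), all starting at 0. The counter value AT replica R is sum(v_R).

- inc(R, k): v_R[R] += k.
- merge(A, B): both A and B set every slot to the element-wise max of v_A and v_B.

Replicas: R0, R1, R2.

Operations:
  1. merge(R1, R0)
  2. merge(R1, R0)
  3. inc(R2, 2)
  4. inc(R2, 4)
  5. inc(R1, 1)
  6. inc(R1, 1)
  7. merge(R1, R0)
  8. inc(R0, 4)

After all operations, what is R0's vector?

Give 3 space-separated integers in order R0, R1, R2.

Op 1: merge R1<->R0 -> R1=(0,0,0) R0=(0,0,0)
Op 2: merge R1<->R0 -> R1=(0,0,0) R0=(0,0,0)
Op 3: inc R2 by 2 -> R2=(0,0,2) value=2
Op 4: inc R2 by 4 -> R2=(0,0,6) value=6
Op 5: inc R1 by 1 -> R1=(0,1,0) value=1
Op 6: inc R1 by 1 -> R1=(0,2,0) value=2
Op 7: merge R1<->R0 -> R1=(0,2,0) R0=(0,2,0)
Op 8: inc R0 by 4 -> R0=(4,2,0) value=6

Answer: 4 2 0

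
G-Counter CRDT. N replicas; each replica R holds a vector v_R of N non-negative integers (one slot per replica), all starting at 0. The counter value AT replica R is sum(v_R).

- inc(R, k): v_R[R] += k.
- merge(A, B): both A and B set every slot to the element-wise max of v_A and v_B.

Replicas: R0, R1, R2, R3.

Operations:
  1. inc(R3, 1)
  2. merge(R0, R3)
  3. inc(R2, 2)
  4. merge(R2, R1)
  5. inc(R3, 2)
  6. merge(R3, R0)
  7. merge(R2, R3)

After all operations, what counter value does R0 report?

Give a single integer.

Op 1: inc R3 by 1 -> R3=(0,0,0,1) value=1
Op 2: merge R0<->R3 -> R0=(0,0,0,1) R3=(0,0,0,1)
Op 3: inc R2 by 2 -> R2=(0,0,2,0) value=2
Op 4: merge R2<->R1 -> R2=(0,0,2,0) R1=(0,0,2,0)
Op 5: inc R3 by 2 -> R3=(0,0,0,3) value=3
Op 6: merge R3<->R0 -> R3=(0,0,0,3) R0=(0,0,0,3)
Op 7: merge R2<->R3 -> R2=(0,0,2,3) R3=(0,0,2,3)

Answer: 3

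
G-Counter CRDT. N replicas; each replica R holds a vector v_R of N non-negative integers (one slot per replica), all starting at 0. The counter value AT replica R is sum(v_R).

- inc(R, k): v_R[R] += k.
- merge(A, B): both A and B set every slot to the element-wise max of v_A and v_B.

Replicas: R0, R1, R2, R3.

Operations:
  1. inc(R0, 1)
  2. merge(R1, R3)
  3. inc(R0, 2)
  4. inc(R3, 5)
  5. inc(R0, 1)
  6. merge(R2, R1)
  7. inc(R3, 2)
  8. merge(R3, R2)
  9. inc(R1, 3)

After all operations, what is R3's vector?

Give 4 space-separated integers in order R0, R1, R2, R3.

Answer: 0 0 0 7

Derivation:
Op 1: inc R0 by 1 -> R0=(1,0,0,0) value=1
Op 2: merge R1<->R3 -> R1=(0,0,0,0) R3=(0,0,0,0)
Op 3: inc R0 by 2 -> R0=(3,0,0,0) value=3
Op 4: inc R3 by 5 -> R3=(0,0,0,5) value=5
Op 5: inc R0 by 1 -> R0=(4,0,0,0) value=4
Op 6: merge R2<->R1 -> R2=(0,0,0,0) R1=(0,0,0,0)
Op 7: inc R3 by 2 -> R3=(0,0,0,7) value=7
Op 8: merge R3<->R2 -> R3=(0,0,0,7) R2=(0,0,0,7)
Op 9: inc R1 by 3 -> R1=(0,3,0,0) value=3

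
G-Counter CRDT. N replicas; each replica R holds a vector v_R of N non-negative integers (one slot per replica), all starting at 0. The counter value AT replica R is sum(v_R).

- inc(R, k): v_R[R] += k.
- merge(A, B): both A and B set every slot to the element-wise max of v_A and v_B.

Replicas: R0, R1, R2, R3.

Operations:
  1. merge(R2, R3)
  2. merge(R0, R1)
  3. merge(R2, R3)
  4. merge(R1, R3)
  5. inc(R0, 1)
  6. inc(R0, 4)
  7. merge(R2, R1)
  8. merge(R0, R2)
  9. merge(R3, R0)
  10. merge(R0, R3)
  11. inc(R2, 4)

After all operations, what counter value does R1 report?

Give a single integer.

Answer: 0

Derivation:
Op 1: merge R2<->R3 -> R2=(0,0,0,0) R3=(0,0,0,0)
Op 2: merge R0<->R1 -> R0=(0,0,0,0) R1=(0,0,0,0)
Op 3: merge R2<->R3 -> R2=(0,0,0,0) R3=(0,0,0,0)
Op 4: merge R1<->R3 -> R1=(0,0,0,0) R3=(0,0,0,0)
Op 5: inc R0 by 1 -> R0=(1,0,0,0) value=1
Op 6: inc R0 by 4 -> R0=(5,0,0,0) value=5
Op 7: merge R2<->R1 -> R2=(0,0,0,0) R1=(0,0,0,0)
Op 8: merge R0<->R2 -> R0=(5,0,0,0) R2=(5,0,0,0)
Op 9: merge R3<->R0 -> R3=(5,0,0,0) R0=(5,0,0,0)
Op 10: merge R0<->R3 -> R0=(5,0,0,0) R3=(5,0,0,0)
Op 11: inc R2 by 4 -> R2=(5,0,4,0) value=9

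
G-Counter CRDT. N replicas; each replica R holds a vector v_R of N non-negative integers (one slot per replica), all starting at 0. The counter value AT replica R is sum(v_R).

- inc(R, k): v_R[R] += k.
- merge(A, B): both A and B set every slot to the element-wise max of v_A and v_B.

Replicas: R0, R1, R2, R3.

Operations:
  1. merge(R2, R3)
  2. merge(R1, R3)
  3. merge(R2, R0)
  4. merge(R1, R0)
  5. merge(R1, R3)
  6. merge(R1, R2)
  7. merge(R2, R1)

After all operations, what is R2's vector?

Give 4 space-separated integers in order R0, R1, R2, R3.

Op 1: merge R2<->R3 -> R2=(0,0,0,0) R3=(0,0,0,0)
Op 2: merge R1<->R3 -> R1=(0,0,0,0) R3=(0,0,0,0)
Op 3: merge R2<->R0 -> R2=(0,0,0,0) R0=(0,0,0,0)
Op 4: merge R1<->R0 -> R1=(0,0,0,0) R0=(0,0,0,0)
Op 5: merge R1<->R3 -> R1=(0,0,0,0) R3=(0,0,0,0)
Op 6: merge R1<->R2 -> R1=(0,0,0,0) R2=(0,0,0,0)
Op 7: merge R2<->R1 -> R2=(0,0,0,0) R1=(0,0,0,0)

Answer: 0 0 0 0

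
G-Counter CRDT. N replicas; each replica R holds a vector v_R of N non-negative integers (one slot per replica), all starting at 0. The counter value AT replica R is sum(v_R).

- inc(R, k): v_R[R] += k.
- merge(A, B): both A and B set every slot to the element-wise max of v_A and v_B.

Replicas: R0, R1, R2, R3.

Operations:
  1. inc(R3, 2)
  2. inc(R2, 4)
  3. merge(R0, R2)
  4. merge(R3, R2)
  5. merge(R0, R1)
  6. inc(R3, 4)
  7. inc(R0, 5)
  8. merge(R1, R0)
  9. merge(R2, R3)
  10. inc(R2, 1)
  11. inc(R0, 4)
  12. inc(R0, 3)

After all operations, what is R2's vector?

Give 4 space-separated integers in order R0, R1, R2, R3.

Answer: 0 0 5 6

Derivation:
Op 1: inc R3 by 2 -> R3=(0,0,0,2) value=2
Op 2: inc R2 by 4 -> R2=(0,0,4,0) value=4
Op 3: merge R0<->R2 -> R0=(0,0,4,0) R2=(0,0,4,0)
Op 4: merge R3<->R2 -> R3=(0,0,4,2) R2=(0,0,4,2)
Op 5: merge R0<->R1 -> R0=(0,0,4,0) R1=(0,0,4,0)
Op 6: inc R3 by 4 -> R3=(0,0,4,6) value=10
Op 7: inc R0 by 5 -> R0=(5,0,4,0) value=9
Op 8: merge R1<->R0 -> R1=(5,0,4,0) R0=(5,0,4,0)
Op 9: merge R2<->R3 -> R2=(0,0,4,6) R3=(0,0,4,6)
Op 10: inc R2 by 1 -> R2=(0,0,5,6) value=11
Op 11: inc R0 by 4 -> R0=(9,0,4,0) value=13
Op 12: inc R0 by 3 -> R0=(12,0,4,0) value=16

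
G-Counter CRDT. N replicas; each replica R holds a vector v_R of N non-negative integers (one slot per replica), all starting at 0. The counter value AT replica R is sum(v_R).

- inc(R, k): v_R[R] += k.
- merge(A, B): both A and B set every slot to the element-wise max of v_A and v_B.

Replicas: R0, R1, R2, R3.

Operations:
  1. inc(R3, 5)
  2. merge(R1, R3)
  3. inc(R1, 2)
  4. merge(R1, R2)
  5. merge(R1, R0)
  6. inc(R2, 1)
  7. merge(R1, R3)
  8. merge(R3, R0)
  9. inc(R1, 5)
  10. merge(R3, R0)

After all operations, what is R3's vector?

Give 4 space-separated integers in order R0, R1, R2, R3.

Answer: 0 2 0 5

Derivation:
Op 1: inc R3 by 5 -> R3=(0,0,0,5) value=5
Op 2: merge R1<->R3 -> R1=(0,0,0,5) R3=(0,0,0,5)
Op 3: inc R1 by 2 -> R1=(0,2,0,5) value=7
Op 4: merge R1<->R2 -> R1=(0,2,0,5) R2=(0,2,0,5)
Op 5: merge R1<->R0 -> R1=(0,2,0,5) R0=(0,2,0,5)
Op 6: inc R2 by 1 -> R2=(0,2,1,5) value=8
Op 7: merge R1<->R3 -> R1=(0,2,0,5) R3=(0,2,0,5)
Op 8: merge R3<->R0 -> R3=(0,2,0,5) R0=(0,2,0,5)
Op 9: inc R1 by 5 -> R1=(0,7,0,5) value=12
Op 10: merge R3<->R0 -> R3=(0,2,0,5) R0=(0,2,0,5)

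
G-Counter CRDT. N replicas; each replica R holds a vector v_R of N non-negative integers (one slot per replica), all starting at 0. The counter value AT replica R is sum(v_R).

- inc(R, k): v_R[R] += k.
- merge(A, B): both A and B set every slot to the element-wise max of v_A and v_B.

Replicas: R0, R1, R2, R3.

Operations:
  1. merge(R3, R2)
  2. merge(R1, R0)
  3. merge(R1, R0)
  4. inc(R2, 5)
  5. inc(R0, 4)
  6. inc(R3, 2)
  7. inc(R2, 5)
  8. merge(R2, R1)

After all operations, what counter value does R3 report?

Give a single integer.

Op 1: merge R3<->R2 -> R3=(0,0,0,0) R2=(0,0,0,0)
Op 2: merge R1<->R0 -> R1=(0,0,0,0) R0=(0,0,0,0)
Op 3: merge R1<->R0 -> R1=(0,0,0,0) R0=(0,0,0,0)
Op 4: inc R2 by 5 -> R2=(0,0,5,0) value=5
Op 5: inc R0 by 4 -> R0=(4,0,0,0) value=4
Op 6: inc R3 by 2 -> R3=(0,0,0,2) value=2
Op 7: inc R2 by 5 -> R2=(0,0,10,0) value=10
Op 8: merge R2<->R1 -> R2=(0,0,10,0) R1=(0,0,10,0)

Answer: 2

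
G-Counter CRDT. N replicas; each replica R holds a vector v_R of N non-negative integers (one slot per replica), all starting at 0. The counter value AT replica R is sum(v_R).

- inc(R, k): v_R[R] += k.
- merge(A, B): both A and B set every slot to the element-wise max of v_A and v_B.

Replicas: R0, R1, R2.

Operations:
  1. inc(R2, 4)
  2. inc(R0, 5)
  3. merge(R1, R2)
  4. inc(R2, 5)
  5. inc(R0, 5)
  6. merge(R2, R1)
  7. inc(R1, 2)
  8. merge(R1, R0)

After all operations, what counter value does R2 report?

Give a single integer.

Answer: 9

Derivation:
Op 1: inc R2 by 4 -> R2=(0,0,4) value=4
Op 2: inc R0 by 5 -> R0=(5,0,0) value=5
Op 3: merge R1<->R2 -> R1=(0,0,4) R2=(0,0,4)
Op 4: inc R2 by 5 -> R2=(0,0,9) value=9
Op 5: inc R0 by 5 -> R0=(10,0,0) value=10
Op 6: merge R2<->R1 -> R2=(0,0,9) R1=(0,0,9)
Op 7: inc R1 by 2 -> R1=(0,2,9) value=11
Op 8: merge R1<->R0 -> R1=(10,2,9) R0=(10,2,9)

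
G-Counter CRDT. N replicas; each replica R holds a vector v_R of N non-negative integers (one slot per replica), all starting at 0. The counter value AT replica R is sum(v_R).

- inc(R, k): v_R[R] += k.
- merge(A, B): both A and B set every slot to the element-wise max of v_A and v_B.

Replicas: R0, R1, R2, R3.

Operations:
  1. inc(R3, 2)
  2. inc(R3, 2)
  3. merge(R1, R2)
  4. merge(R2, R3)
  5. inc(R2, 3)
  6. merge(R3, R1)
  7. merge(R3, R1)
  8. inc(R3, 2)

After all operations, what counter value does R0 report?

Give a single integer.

Answer: 0

Derivation:
Op 1: inc R3 by 2 -> R3=(0,0,0,2) value=2
Op 2: inc R3 by 2 -> R3=(0,0,0,4) value=4
Op 3: merge R1<->R2 -> R1=(0,0,0,0) R2=(0,0,0,0)
Op 4: merge R2<->R3 -> R2=(0,0,0,4) R3=(0,0,0,4)
Op 5: inc R2 by 3 -> R2=(0,0,3,4) value=7
Op 6: merge R3<->R1 -> R3=(0,0,0,4) R1=(0,0,0,4)
Op 7: merge R3<->R1 -> R3=(0,0,0,4) R1=(0,0,0,4)
Op 8: inc R3 by 2 -> R3=(0,0,0,6) value=6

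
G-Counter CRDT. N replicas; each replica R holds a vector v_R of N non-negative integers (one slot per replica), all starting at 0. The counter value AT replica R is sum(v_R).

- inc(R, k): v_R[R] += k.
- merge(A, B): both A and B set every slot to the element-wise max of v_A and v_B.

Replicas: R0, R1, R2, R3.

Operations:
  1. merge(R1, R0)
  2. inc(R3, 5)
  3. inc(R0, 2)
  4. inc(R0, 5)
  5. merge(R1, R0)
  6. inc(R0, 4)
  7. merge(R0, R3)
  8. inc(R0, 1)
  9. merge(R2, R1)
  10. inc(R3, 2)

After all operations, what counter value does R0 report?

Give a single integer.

Op 1: merge R1<->R0 -> R1=(0,0,0,0) R0=(0,0,0,0)
Op 2: inc R3 by 5 -> R3=(0,0,0,5) value=5
Op 3: inc R0 by 2 -> R0=(2,0,0,0) value=2
Op 4: inc R0 by 5 -> R0=(7,0,0,0) value=7
Op 5: merge R1<->R0 -> R1=(7,0,0,0) R0=(7,0,0,0)
Op 6: inc R0 by 4 -> R0=(11,0,0,0) value=11
Op 7: merge R0<->R3 -> R0=(11,0,0,5) R3=(11,0,0,5)
Op 8: inc R0 by 1 -> R0=(12,0,0,5) value=17
Op 9: merge R2<->R1 -> R2=(7,0,0,0) R1=(7,0,0,0)
Op 10: inc R3 by 2 -> R3=(11,0,0,7) value=18

Answer: 17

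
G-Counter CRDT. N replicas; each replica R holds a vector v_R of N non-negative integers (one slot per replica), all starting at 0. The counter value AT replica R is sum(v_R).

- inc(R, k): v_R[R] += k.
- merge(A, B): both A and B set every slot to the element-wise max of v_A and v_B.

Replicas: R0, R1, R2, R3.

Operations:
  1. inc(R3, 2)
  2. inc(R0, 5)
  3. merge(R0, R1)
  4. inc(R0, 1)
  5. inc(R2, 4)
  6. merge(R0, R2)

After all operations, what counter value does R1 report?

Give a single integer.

Op 1: inc R3 by 2 -> R3=(0,0,0,2) value=2
Op 2: inc R0 by 5 -> R0=(5,0,0,0) value=5
Op 3: merge R0<->R1 -> R0=(5,0,0,0) R1=(5,0,0,0)
Op 4: inc R0 by 1 -> R0=(6,0,0,0) value=6
Op 5: inc R2 by 4 -> R2=(0,0,4,0) value=4
Op 6: merge R0<->R2 -> R0=(6,0,4,0) R2=(6,0,4,0)

Answer: 5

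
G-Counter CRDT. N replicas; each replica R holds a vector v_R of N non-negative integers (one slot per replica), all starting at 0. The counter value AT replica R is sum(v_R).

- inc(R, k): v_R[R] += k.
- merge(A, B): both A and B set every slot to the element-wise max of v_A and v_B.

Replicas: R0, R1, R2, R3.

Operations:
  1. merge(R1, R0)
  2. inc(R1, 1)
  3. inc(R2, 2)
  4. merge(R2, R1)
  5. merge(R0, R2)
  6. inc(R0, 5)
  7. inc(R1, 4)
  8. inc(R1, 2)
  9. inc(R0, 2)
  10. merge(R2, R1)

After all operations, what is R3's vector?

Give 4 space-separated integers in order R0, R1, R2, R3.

Answer: 0 0 0 0

Derivation:
Op 1: merge R1<->R0 -> R1=(0,0,0,0) R0=(0,0,0,0)
Op 2: inc R1 by 1 -> R1=(0,1,0,0) value=1
Op 3: inc R2 by 2 -> R2=(0,0,2,0) value=2
Op 4: merge R2<->R1 -> R2=(0,1,2,0) R1=(0,1,2,0)
Op 5: merge R0<->R2 -> R0=(0,1,2,0) R2=(0,1,2,0)
Op 6: inc R0 by 5 -> R0=(5,1,2,0) value=8
Op 7: inc R1 by 4 -> R1=(0,5,2,0) value=7
Op 8: inc R1 by 2 -> R1=(0,7,2,0) value=9
Op 9: inc R0 by 2 -> R0=(7,1,2,0) value=10
Op 10: merge R2<->R1 -> R2=(0,7,2,0) R1=(0,7,2,0)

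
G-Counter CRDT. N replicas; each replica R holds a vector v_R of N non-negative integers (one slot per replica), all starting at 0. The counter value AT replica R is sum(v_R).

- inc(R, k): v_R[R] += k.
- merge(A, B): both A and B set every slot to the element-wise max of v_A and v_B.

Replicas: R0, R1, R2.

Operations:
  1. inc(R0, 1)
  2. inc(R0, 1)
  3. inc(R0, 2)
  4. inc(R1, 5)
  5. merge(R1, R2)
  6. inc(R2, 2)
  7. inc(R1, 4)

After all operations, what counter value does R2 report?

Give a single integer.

Op 1: inc R0 by 1 -> R0=(1,0,0) value=1
Op 2: inc R0 by 1 -> R0=(2,0,0) value=2
Op 3: inc R0 by 2 -> R0=(4,0,0) value=4
Op 4: inc R1 by 5 -> R1=(0,5,0) value=5
Op 5: merge R1<->R2 -> R1=(0,5,0) R2=(0,5,0)
Op 6: inc R2 by 2 -> R2=(0,5,2) value=7
Op 7: inc R1 by 4 -> R1=(0,9,0) value=9

Answer: 7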